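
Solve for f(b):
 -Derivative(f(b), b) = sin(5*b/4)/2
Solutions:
 f(b) = C1 + 2*cos(5*b/4)/5


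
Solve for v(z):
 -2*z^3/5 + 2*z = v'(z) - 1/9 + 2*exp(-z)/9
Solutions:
 v(z) = C1 - z^4/10 + z^2 + z/9 + 2*exp(-z)/9


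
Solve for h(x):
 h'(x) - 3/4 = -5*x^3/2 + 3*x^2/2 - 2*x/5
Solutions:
 h(x) = C1 - 5*x^4/8 + x^3/2 - x^2/5 + 3*x/4


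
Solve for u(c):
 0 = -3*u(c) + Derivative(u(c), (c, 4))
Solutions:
 u(c) = C1*exp(-3^(1/4)*c) + C2*exp(3^(1/4)*c) + C3*sin(3^(1/4)*c) + C4*cos(3^(1/4)*c)


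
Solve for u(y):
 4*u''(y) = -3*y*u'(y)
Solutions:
 u(y) = C1 + C2*erf(sqrt(6)*y/4)


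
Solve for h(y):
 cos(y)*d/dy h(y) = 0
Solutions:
 h(y) = C1


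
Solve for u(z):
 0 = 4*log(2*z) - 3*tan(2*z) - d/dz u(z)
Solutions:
 u(z) = C1 + 4*z*log(z) - 4*z + 4*z*log(2) + 3*log(cos(2*z))/2


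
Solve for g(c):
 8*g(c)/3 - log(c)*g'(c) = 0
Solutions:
 g(c) = C1*exp(8*li(c)/3)


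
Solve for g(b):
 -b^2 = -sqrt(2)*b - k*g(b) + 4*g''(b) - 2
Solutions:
 g(b) = C1*exp(-b*sqrt(k)/2) + C2*exp(b*sqrt(k)/2) + b^2/k - sqrt(2)*b/k - 2/k + 8/k^2


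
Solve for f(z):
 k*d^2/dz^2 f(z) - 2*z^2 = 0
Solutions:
 f(z) = C1 + C2*z + z^4/(6*k)


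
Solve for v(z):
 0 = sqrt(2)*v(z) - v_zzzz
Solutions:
 v(z) = C1*exp(-2^(1/8)*z) + C2*exp(2^(1/8)*z) + C3*sin(2^(1/8)*z) + C4*cos(2^(1/8)*z)


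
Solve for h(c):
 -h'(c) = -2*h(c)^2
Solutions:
 h(c) = -1/(C1 + 2*c)


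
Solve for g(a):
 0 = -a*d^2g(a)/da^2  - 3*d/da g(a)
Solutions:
 g(a) = C1 + C2/a^2


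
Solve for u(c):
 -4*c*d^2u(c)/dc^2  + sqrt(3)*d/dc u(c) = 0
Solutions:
 u(c) = C1 + C2*c^(sqrt(3)/4 + 1)


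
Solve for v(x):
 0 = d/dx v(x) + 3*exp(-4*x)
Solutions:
 v(x) = C1 + 3*exp(-4*x)/4


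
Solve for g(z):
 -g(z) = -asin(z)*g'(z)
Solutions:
 g(z) = C1*exp(Integral(1/asin(z), z))


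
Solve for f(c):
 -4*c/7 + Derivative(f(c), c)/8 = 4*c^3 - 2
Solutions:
 f(c) = C1 + 8*c^4 + 16*c^2/7 - 16*c


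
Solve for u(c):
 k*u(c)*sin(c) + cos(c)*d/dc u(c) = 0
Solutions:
 u(c) = C1*exp(k*log(cos(c)))


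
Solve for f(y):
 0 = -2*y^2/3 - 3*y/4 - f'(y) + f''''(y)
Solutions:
 f(y) = C1 + C4*exp(y) - 2*y^3/9 - 3*y^2/8 + (C2*sin(sqrt(3)*y/2) + C3*cos(sqrt(3)*y/2))*exp(-y/2)


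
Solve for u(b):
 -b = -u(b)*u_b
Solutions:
 u(b) = -sqrt(C1 + b^2)
 u(b) = sqrt(C1 + b^2)


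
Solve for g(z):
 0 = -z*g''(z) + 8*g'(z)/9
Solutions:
 g(z) = C1 + C2*z^(17/9)


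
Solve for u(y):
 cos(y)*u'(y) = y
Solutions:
 u(y) = C1 + Integral(y/cos(y), y)


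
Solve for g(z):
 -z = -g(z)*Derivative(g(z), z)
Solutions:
 g(z) = -sqrt(C1 + z^2)
 g(z) = sqrt(C1 + z^2)


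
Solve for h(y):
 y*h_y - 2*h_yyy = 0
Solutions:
 h(y) = C1 + Integral(C2*airyai(2^(2/3)*y/2) + C3*airybi(2^(2/3)*y/2), y)


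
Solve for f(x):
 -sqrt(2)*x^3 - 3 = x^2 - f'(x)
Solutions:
 f(x) = C1 + sqrt(2)*x^4/4 + x^3/3 + 3*x


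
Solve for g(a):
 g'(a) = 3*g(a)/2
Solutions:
 g(a) = C1*exp(3*a/2)


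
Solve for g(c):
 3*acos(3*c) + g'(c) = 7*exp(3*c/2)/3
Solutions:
 g(c) = C1 - 3*c*acos(3*c) + sqrt(1 - 9*c^2) + 14*exp(3*c/2)/9


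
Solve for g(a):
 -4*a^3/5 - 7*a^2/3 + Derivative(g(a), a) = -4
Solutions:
 g(a) = C1 + a^4/5 + 7*a^3/9 - 4*a


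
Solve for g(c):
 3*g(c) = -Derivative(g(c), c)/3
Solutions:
 g(c) = C1*exp(-9*c)


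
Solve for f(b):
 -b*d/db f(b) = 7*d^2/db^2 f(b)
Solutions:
 f(b) = C1 + C2*erf(sqrt(14)*b/14)


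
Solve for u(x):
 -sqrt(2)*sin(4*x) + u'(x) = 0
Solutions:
 u(x) = C1 - sqrt(2)*cos(4*x)/4


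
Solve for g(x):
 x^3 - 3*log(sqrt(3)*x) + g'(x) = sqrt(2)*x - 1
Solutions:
 g(x) = C1 - x^4/4 + sqrt(2)*x^2/2 + 3*x*log(x) - 4*x + 3*x*log(3)/2


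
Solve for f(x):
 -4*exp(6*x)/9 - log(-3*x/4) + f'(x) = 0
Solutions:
 f(x) = C1 + x*log(-x) + x*(-2*log(2) - 1 + log(3)) + 2*exp(6*x)/27


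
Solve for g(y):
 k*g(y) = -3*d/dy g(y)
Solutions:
 g(y) = C1*exp(-k*y/3)


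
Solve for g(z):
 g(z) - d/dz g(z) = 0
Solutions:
 g(z) = C1*exp(z)


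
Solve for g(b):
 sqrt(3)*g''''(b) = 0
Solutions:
 g(b) = C1 + C2*b + C3*b^2 + C4*b^3


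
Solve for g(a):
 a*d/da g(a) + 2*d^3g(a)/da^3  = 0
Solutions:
 g(a) = C1 + Integral(C2*airyai(-2^(2/3)*a/2) + C3*airybi(-2^(2/3)*a/2), a)


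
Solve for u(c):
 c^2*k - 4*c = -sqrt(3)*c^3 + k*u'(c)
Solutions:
 u(c) = C1 + sqrt(3)*c^4/(4*k) + c^3/3 - 2*c^2/k


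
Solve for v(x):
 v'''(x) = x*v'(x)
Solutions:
 v(x) = C1 + Integral(C2*airyai(x) + C3*airybi(x), x)


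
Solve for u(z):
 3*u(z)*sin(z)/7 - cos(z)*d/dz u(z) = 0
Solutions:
 u(z) = C1/cos(z)^(3/7)


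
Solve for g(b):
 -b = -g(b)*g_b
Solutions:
 g(b) = -sqrt(C1 + b^2)
 g(b) = sqrt(C1 + b^2)


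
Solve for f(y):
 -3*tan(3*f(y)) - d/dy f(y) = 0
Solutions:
 f(y) = -asin(C1*exp(-9*y))/3 + pi/3
 f(y) = asin(C1*exp(-9*y))/3


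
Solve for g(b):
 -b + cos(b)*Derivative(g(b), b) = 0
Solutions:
 g(b) = C1 + Integral(b/cos(b), b)


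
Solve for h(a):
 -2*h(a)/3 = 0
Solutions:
 h(a) = 0


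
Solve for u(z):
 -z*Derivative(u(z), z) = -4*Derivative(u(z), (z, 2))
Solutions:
 u(z) = C1 + C2*erfi(sqrt(2)*z/4)


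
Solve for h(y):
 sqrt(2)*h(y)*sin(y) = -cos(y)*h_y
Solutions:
 h(y) = C1*cos(y)^(sqrt(2))


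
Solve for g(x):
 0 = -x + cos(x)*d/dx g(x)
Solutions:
 g(x) = C1 + Integral(x/cos(x), x)


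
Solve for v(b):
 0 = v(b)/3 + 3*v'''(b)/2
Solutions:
 v(b) = C3*exp(-6^(1/3)*b/3) + (C1*sin(2^(1/3)*3^(5/6)*b/6) + C2*cos(2^(1/3)*3^(5/6)*b/6))*exp(6^(1/3)*b/6)


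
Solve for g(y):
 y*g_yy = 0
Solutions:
 g(y) = C1 + C2*y


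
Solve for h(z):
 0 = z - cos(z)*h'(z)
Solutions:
 h(z) = C1 + Integral(z/cos(z), z)


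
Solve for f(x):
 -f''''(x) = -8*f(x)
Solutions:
 f(x) = C1*exp(-2^(3/4)*x) + C2*exp(2^(3/4)*x) + C3*sin(2^(3/4)*x) + C4*cos(2^(3/4)*x)


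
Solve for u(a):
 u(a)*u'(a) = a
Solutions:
 u(a) = -sqrt(C1 + a^2)
 u(a) = sqrt(C1 + a^2)


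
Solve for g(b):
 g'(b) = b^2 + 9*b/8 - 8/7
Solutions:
 g(b) = C1 + b^3/3 + 9*b^2/16 - 8*b/7


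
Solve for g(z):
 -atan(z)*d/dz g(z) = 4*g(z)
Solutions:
 g(z) = C1*exp(-4*Integral(1/atan(z), z))


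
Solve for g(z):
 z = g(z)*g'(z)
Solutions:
 g(z) = -sqrt(C1 + z^2)
 g(z) = sqrt(C1 + z^2)


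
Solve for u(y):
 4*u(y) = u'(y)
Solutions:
 u(y) = C1*exp(4*y)


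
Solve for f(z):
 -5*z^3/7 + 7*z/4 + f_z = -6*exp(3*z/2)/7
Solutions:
 f(z) = C1 + 5*z^4/28 - 7*z^2/8 - 4*exp(3*z/2)/7


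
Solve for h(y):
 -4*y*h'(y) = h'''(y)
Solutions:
 h(y) = C1 + Integral(C2*airyai(-2^(2/3)*y) + C3*airybi(-2^(2/3)*y), y)


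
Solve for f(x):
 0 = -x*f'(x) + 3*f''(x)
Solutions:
 f(x) = C1 + C2*erfi(sqrt(6)*x/6)


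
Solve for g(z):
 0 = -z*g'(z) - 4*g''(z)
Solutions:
 g(z) = C1 + C2*erf(sqrt(2)*z/4)


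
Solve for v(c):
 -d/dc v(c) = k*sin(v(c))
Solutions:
 v(c) = -acos((-C1 - exp(2*c*k))/(C1 - exp(2*c*k))) + 2*pi
 v(c) = acos((-C1 - exp(2*c*k))/(C1 - exp(2*c*k)))


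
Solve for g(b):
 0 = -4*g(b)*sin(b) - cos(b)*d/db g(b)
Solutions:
 g(b) = C1*cos(b)^4


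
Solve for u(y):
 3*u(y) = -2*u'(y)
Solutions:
 u(y) = C1*exp(-3*y/2)


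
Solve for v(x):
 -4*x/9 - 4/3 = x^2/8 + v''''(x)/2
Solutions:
 v(x) = C1 + C2*x + C3*x^2 + C4*x^3 - x^6/1440 - x^5/135 - x^4/9


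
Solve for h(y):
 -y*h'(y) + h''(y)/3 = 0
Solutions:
 h(y) = C1 + C2*erfi(sqrt(6)*y/2)


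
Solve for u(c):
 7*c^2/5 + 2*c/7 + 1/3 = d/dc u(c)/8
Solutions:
 u(c) = C1 + 56*c^3/15 + 8*c^2/7 + 8*c/3


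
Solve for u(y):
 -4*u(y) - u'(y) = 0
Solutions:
 u(y) = C1*exp(-4*y)


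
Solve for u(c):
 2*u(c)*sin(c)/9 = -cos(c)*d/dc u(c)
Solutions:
 u(c) = C1*cos(c)^(2/9)


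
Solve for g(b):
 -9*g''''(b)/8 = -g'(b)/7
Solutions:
 g(b) = C1 + C4*exp(2*147^(1/3)*b/21) + (C2*sin(3^(5/6)*7^(2/3)*b/21) + C3*cos(3^(5/6)*7^(2/3)*b/21))*exp(-147^(1/3)*b/21)


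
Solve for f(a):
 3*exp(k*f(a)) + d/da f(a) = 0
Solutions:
 f(a) = Piecewise((log(1/(C1*k + 3*a*k))/k, Ne(k, 0)), (nan, True))
 f(a) = Piecewise((C1 - 3*a, Eq(k, 0)), (nan, True))


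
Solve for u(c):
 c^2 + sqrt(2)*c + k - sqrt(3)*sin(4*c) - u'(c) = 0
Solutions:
 u(c) = C1 + c^3/3 + sqrt(2)*c^2/2 + c*k + sqrt(3)*cos(4*c)/4


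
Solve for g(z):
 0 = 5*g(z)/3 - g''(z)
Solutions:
 g(z) = C1*exp(-sqrt(15)*z/3) + C2*exp(sqrt(15)*z/3)


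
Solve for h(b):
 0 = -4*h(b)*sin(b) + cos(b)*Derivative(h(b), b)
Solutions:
 h(b) = C1/cos(b)^4


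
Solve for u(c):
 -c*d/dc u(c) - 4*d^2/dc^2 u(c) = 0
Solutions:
 u(c) = C1 + C2*erf(sqrt(2)*c/4)


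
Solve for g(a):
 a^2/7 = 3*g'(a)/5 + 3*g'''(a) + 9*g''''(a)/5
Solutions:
 g(a) = C1 + C2*exp(a*(-20 + 50*2^(1/3)/(9*sqrt(2229) + 493)^(1/3) + 2^(2/3)*(9*sqrt(2229) + 493)^(1/3))/36)*sin(2^(1/3)*sqrt(3)*a*(-2^(1/3)*(9*sqrt(2229) + 493)^(1/3) + 50/(9*sqrt(2229) + 493)^(1/3))/36) + C3*exp(a*(-20 + 50*2^(1/3)/(9*sqrt(2229) + 493)^(1/3) + 2^(2/3)*(9*sqrt(2229) + 493)^(1/3))/36)*cos(2^(1/3)*sqrt(3)*a*(-2^(1/3)*(9*sqrt(2229) + 493)^(1/3) + 50/(9*sqrt(2229) + 493)^(1/3))/36) + C4*exp(-a*(50*2^(1/3)/(9*sqrt(2229) + 493)^(1/3) + 10 + 2^(2/3)*(9*sqrt(2229) + 493)^(1/3))/18) + 5*a^3/63 - 50*a/21


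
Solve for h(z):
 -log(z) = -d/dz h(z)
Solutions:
 h(z) = C1 + z*log(z) - z


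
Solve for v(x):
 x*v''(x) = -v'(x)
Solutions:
 v(x) = C1 + C2*log(x)


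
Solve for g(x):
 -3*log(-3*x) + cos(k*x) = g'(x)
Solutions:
 g(x) = C1 - 3*x*log(-x) - 3*x*log(3) + 3*x + Piecewise((sin(k*x)/k, Ne(k, 0)), (x, True))


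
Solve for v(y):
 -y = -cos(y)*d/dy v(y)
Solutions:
 v(y) = C1 + Integral(y/cos(y), y)


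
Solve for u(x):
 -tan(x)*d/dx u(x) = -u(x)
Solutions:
 u(x) = C1*sin(x)


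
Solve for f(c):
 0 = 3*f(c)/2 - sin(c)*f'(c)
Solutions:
 f(c) = C1*(cos(c) - 1)^(3/4)/(cos(c) + 1)^(3/4)


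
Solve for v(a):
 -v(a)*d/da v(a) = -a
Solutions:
 v(a) = -sqrt(C1 + a^2)
 v(a) = sqrt(C1 + a^2)


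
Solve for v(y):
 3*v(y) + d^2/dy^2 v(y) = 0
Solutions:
 v(y) = C1*sin(sqrt(3)*y) + C2*cos(sqrt(3)*y)


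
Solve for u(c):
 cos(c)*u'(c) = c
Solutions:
 u(c) = C1 + Integral(c/cos(c), c)


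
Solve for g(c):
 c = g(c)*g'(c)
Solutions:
 g(c) = -sqrt(C1 + c^2)
 g(c) = sqrt(C1 + c^2)


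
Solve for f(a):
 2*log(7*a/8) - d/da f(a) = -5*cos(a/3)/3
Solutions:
 f(a) = C1 + 2*a*log(a) - 6*a*log(2) - 2*a + 2*a*log(7) + 5*sin(a/3)


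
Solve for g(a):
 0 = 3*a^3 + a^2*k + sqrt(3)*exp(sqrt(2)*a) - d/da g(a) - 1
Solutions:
 g(a) = C1 + 3*a^4/4 + a^3*k/3 - a + sqrt(6)*exp(sqrt(2)*a)/2


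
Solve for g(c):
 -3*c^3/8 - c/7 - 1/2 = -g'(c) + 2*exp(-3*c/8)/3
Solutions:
 g(c) = C1 + 3*c^4/32 + c^2/14 + c/2 - 16*exp(-3*c/8)/9


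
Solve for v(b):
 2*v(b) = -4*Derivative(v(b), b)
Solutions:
 v(b) = C1*exp(-b/2)


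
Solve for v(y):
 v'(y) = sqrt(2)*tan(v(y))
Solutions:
 v(y) = pi - asin(C1*exp(sqrt(2)*y))
 v(y) = asin(C1*exp(sqrt(2)*y))


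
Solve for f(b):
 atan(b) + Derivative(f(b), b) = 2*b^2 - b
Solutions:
 f(b) = C1 + 2*b^3/3 - b^2/2 - b*atan(b) + log(b^2 + 1)/2


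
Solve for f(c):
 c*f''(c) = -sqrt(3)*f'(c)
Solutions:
 f(c) = C1 + C2*c^(1 - sqrt(3))


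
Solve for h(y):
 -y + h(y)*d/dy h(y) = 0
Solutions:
 h(y) = -sqrt(C1 + y^2)
 h(y) = sqrt(C1 + y^2)


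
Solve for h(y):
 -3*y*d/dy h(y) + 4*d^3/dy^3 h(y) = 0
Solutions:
 h(y) = C1 + Integral(C2*airyai(6^(1/3)*y/2) + C3*airybi(6^(1/3)*y/2), y)


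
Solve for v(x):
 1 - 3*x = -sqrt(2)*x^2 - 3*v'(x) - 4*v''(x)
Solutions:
 v(x) = C1 + C2*exp(-3*x/4) - sqrt(2)*x^3/9 + x^2/2 + 4*sqrt(2)*x^2/9 - 32*sqrt(2)*x/27 - 5*x/3


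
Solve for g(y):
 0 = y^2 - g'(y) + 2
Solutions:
 g(y) = C1 + y^3/3 + 2*y


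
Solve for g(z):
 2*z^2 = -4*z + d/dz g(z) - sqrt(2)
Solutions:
 g(z) = C1 + 2*z^3/3 + 2*z^2 + sqrt(2)*z


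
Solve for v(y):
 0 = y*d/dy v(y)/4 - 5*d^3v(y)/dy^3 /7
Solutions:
 v(y) = C1 + Integral(C2*airyai(350^(1/3)*y/10) + C3*airybi(350^(1/3)*y/10), y)


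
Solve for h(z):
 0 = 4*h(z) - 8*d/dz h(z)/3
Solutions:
 h(z) = C1*exp(3*z/2)


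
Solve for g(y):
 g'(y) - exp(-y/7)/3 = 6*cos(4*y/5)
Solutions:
 g(y) = C1 + 15*sin(4*y/5)/2 - 7*exp(-y/7)/3


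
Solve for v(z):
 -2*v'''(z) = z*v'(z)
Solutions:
 v(z) = C1 + Integral(C2*airyai(-2^(2/3)*z/2) + C3*airybi(-2^(2/3)*z/2), z)


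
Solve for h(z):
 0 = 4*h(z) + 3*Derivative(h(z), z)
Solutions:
 h(z) = C1*exp(-4*z/3)


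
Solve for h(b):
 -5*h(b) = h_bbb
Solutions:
 h(b) = C3*exp(-5^(1/3)*b) + (C1*sin(sqrt(3)*5^(1/3)*b/2) + C2*cos(sqrt(3)*5^(1/3)*b/2))*exp(5^(1/3)*b/2)


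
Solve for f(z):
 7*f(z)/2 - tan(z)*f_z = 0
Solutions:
 f(z) = C1*sin(z)^(7/2)


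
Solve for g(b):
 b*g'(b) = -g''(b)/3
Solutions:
 g(b) = C1 + C2*erf(sqrt(6)*b/2)


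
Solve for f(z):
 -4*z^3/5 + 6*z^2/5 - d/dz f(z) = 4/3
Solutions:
 f(z) = C1 - z^4/5 + 2*z^3/5 - 4*z/3


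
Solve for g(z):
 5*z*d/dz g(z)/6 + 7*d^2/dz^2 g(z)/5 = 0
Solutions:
 g(z) = C1 + C2*erf(5*sqrt(21)*z/42)


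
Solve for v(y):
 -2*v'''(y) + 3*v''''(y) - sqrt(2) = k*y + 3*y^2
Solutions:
 v(y) = C1 + C2*y + C3*y^2 + C4*exp(2*y/3) - y^5/40 + y^4*(-k - 9)/48 + y^3*(-3*k - 27 - 2*sqrt(2))/24


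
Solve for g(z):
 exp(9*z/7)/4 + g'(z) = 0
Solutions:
 g(z) = C1 - 7*exp(9*z/7)/36


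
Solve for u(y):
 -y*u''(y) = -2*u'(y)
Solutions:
 u(y) = C1 + C2*y^3


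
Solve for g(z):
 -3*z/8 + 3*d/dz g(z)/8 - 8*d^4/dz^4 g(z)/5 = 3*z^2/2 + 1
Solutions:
 g(z) = C1 + C4*exp(15^(1/3)*z/4) + 4*z^3/3 + z^2/2 + 8*z/3 + (C2*sin(3^(5/6)*5^(1/3)*z/8) + C3*cos(3^(5/6)*5^(1/3)*z/8))*exp(-15^(1/3)*z/8)


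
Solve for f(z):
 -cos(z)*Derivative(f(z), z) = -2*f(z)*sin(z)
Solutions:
 f(z) = C1/cos(z)^2


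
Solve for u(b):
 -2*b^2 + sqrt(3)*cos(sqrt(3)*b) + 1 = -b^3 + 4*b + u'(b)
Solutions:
 u(b) = C1 + b^4/4 - 2*b^3/3 - 2*b^2 + b + sin(sqrt(3)*b)


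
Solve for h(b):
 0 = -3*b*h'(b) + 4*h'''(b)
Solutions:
 h(b) = C1 + Integral(C2*airyai(6^(1/3)*b/2) + C3*airybi(6^(1/3)*b/2), b)


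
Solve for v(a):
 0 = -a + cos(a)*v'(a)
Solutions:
 v(a) = C1 + Integral(a/cos(a), a)


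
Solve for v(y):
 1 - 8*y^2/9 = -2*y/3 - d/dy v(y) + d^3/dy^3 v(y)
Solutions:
 v(y) = C1 + C2*exp(-y) + C3*exp(y) + 8*y^3/27 - y^2/3 + 7*y/9


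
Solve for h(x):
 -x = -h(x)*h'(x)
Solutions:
 h(x) = -sqrt(C1 + x^2)
 h(x) = sqrt(C1 + x^2)


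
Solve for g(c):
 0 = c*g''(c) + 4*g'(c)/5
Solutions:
 g(c) = C1 + C2*c^(1/5)


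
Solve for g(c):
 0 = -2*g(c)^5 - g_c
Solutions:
 g(c) = -I*(1/(C1 + 8*c))^(1/4)
 g(c) = I*(1/(C1 + 8*c))^(1/4)
 g(c) = -(1/(C1 + 8*c))^(1/4)
 g(c) = (1/(C1 + 8*c))^(1/4)


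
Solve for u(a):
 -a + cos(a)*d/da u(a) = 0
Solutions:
 u(a) = C1 + Integral(a/cos(a), a)


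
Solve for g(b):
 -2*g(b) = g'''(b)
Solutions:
 g(b) = C3*exp(-2^(1/3)*b) + (C1*sin(2^(1/3)*sqrt(3)*b/2) + C2*cos(2^(1/3)*sqrt(3)*b/2))*exp(2^(1/3)*b/2)


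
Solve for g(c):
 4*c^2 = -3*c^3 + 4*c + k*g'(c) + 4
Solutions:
 g(c) = C1 + 3*c^4/(4*k) + 4*c^3/(3*k) - 2*c^2/k - 4*c/k


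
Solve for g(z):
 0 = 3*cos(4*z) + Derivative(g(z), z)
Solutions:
 g(z) = C1 - 3*sin(4*z)/4


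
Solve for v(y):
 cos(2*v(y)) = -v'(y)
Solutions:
 v(y) = -asin((C1 + exp(4*y))/(C1 - exp(4*y)))/2 + pi/2
 v(y) = asin((C1 + exp(4*y))/(C1 - exp(4*y)))/2


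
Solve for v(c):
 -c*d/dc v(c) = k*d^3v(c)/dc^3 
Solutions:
 v(c) = C1 + Integral(C2*airyai(c*(-1/k)^(1/3)) + C3*airybi(c*(-1/k)^(1/3)), c)


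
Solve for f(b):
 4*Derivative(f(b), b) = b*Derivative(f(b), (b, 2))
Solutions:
 f(b) = C1 + C2*b^5


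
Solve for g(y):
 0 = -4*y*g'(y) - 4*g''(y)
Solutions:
 g(y) = C1 + C2*erf(sqrt(2)*y/2)


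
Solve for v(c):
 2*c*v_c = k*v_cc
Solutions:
 v(c) = C1 + C2*erf(c*sqrt(-1/k))/sqrt(-1/k)


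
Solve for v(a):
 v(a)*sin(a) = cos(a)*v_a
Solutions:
 v(a) = C1/cos(a)


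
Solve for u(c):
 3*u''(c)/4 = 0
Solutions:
 u(c) = C1 + C2*c


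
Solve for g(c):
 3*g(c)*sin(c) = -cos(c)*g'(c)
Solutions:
 g(c) = C1*cos(c)^3


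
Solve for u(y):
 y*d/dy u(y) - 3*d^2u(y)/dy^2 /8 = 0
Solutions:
 u(y) = C1 + C2*erfi(2*sqrt(3)*y/3)


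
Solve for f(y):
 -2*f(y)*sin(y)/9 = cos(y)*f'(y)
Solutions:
 f(y) = C1*cos(y)^(2/9)


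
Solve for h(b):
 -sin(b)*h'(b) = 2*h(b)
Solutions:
 h(b) = C1*(cos(b) + 1)/(cos(b) - 1)


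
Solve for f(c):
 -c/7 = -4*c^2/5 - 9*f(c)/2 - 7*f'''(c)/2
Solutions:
 f(c) = C3*exp(-21^(2/3)*c/7) - 8*c^2/45 + 2*c/63 + (C1*sin(3*3^(1/6)*7^(2/3)*c/14) + C2*cos(3*3^(1/6)*7^(2/3)*c/14))*exp(21^(2/3)*c/14)


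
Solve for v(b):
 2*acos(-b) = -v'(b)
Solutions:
 v(b) = C1 - 2*b*acos(-b) - 2*sqrt(1 - b^2)


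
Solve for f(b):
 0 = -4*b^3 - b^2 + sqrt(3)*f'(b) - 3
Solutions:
 f(b) = C1 + sqrt(3)*b^4/3 + sqrt(3)*b^3/9 + sqrt(3)*b


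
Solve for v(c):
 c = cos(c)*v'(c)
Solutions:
 v(c) = C1 + Integral(c/cos(c), c)


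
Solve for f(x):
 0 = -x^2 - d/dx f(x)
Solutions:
 f(x) = C1 - x^3/3


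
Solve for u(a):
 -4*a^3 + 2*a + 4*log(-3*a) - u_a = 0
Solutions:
 u(a) = C1 - a^4 + a^2 + 4*a*log(-a) + 4*a*(-1 + log(3))


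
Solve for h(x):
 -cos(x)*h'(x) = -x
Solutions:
 h(x) = C1 + Integral(x/cos(x), x)


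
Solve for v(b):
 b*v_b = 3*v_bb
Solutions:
 v(b) = C1 + C2*erfi(sqrt(6)*b/6)


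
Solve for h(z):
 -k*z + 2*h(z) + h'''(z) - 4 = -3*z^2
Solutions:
 h(z) = C3*exp(-2^(1/3)*z) + k*z/2 - 3*z^2/2 + (C1*sin(2^(1/3)*sqrt(3)*z/2) + C2*cos(2^(1/3)*sqrt(3)*z/2))*exp(2^(1/3)*z/2) + 2


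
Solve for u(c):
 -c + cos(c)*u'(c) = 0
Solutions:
 u(c) = C1 + Integral(c/cos(c), c)


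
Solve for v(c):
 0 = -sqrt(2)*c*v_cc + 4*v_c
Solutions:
 v(c) = C1 + C2*c^(1 + 2*sqrt(2))


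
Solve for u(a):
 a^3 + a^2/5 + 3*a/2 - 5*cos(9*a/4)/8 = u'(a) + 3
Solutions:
 u(a) = C1 + a^4/4 + a^3/15 + 3*a^2/4 - 3*a - 5*sin(9*a/4)/18


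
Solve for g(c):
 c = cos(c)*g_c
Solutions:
 g(c) = C1 + Integral(c/cos(c), c)


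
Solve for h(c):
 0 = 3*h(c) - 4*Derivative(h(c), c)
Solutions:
 h(c) = C1*exp(3*c/4)


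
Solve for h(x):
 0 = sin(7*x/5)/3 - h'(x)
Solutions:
 h(x) = C1 - 5*cos(7*x/5)/21


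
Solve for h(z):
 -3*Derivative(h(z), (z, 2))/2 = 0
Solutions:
 h(z) = C1 + C2*z


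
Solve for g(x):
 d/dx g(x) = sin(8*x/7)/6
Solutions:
 g(x) = C1 - 7*cos(8*x/7)/48


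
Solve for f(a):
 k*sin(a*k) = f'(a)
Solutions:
 f(a) = C1 - cos(a*k)


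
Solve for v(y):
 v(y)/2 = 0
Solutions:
 v(y) = 0


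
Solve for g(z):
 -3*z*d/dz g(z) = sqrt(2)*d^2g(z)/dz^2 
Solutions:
 g(z) = C1 + C2*erf(2^(1/4)*sqrt(3)*z/2)


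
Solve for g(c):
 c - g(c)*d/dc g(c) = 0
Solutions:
 g(c) = -sqrt(C1 + c^2)
 g(c) = sqrt(C1 + c^2)


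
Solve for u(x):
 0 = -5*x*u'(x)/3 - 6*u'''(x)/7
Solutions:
 u(x) = C1 + Integral(C2*airyai(-420^(1/3)*x/6) + C3*airybi(-420^(1/3)*x/6), x)


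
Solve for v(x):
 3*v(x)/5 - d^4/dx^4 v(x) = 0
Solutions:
 v(x) = C1*exp(-3^(1/4)*5^(3/4)*x/5) + C2*exp(3^(1/4)*5^(3/4)*x/5) + C3*sin(3^(1/4)*5^(3/4)*x/5) + C4*cos(3^(1/4)*5^(3/4)*x/5)


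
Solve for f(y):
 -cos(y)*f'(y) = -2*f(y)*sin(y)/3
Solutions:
 f(y) = C1/cos(y)^(2/3)


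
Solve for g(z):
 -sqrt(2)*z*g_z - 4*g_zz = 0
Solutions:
 g(z) = C1 + C2*erf(2^(3/4)*z/4)


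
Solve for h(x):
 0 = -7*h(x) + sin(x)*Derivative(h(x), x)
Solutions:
 h(x) = C1*sqrt(cos(x) - 1)*(cos(x)^3 - 3*cos(x)^2 + 3*cos(x) - 1)/(sqrt(cos(x) + 1)*(cos(x)^3 + 3*cos(x)^2 + 3*cos(x) + 1))


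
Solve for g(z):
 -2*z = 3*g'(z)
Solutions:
 g(z) = C1 - z^2/3


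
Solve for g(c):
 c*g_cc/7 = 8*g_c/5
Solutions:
 g(c) = C1 + C2*c^(61/5)


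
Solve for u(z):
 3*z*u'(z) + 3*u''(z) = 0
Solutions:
 u(z) = C1 + C2*erf(sqrt(2)*z/2)


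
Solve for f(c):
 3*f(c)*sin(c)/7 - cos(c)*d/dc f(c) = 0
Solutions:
 f(c) = C1/cos(c)^(3/7)


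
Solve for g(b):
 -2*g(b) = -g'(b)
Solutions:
 g(b) = C1*exp(2*b)


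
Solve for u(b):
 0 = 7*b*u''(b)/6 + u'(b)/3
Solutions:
 u(b) = C1 + C2*b^(5/7)


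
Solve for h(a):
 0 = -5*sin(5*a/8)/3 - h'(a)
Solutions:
 h(a) = C1 + 8*cos(5*a/8)/3


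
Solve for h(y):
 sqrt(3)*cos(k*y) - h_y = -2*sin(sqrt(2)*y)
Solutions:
 h(y) = C1 - sqrt(2)*cos(sqrt(2)*y) + sqrt(3)*sin(k*y)/k


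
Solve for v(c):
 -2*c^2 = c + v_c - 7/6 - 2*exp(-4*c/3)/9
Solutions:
 v(c) = C1 - 2*c^3/3 - c^2/2 + 7*c/6 - exp(-4*c/3)/6


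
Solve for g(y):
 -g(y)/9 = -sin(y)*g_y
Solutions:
 g(y) = C1*(cos(y) - 1)^(1/18)/(cos(y) + 1)^(1/18)


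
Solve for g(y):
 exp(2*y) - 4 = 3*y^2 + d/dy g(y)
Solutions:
 g(y) = C1 - y^3 - 4*y + exp(2*y)/2


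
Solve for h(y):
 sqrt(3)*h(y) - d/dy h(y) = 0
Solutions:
 h(y) = C1*exp(sqrt(3)*y)


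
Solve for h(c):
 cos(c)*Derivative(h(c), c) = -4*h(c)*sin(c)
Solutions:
 h(c) = C1*cos(c)^4


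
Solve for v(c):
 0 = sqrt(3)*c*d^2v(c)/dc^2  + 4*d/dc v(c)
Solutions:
 v(c) = C1 + C2*c^(1 - 4*sqrt(3)/3)


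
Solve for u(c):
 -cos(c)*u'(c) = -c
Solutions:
 u(c) = C1 + Integral(c/cos(c), c)


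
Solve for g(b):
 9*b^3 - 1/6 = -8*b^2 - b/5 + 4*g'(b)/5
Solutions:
 g(b) = C1 + 45*b^4/16 + 10*b^3/3 + b^2/8 - 5*b/24


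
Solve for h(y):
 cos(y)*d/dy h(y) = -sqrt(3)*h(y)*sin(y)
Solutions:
 h(y) = C1*cos(y)^(sqrt(3))


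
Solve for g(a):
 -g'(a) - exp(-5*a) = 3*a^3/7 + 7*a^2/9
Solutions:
 g(a) = C1 - 3*a^4/28 - 7*a^3/27 + exp(-5*a)/5


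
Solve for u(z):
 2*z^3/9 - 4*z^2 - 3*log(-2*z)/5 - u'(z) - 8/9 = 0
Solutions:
 u(z) = C1 + z^4/18 - 4*z^3/3 - 3*z*log(-z)/5 + z*(-27*log(2) - 13)/45


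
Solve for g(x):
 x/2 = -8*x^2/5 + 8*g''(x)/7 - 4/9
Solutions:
 g(x) = C1 + C2*x + 7*x^4/60 + 7*x^3/96 + 7*x^2/36


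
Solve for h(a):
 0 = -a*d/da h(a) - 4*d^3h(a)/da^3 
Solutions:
 h(a) = C1 + Integral(C2*airyai(-2^(1/3)*a/2) + C3*airybi(-2^(1/3)*a/2), a)


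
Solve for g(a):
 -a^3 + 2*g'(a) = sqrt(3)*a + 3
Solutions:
 g(a) = C1 + a^4/8 + sqrt(3)*a^2/4 + 3*a/2


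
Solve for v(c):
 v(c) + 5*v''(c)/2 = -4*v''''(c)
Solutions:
 v(c) = (C1*sin(sqrt(2)*c*cos(atan(sqrt(39)/5)/2)/2) + C2*cos(sqrt(2)*c*cos(atan(sqrt(39)/5)/2)/2))*exp(-sqrt(2)*c*sin(atan(sqrt(39)/5)/2)/2) + (C3*sin(sqrt(2)*c*cos(atan(sqrt(39)/5)/2)/2) + C4*cos(sqrt(2)*c*cos(atan(sqrt(39)/5)/2)/2))*exp(sqrt(2)*c*sin(atan(sqrt(39)/5)/2)/2)


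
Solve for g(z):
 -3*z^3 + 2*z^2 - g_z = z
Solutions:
 g(z) = C1 - 3*z^4/4 + 2*z^3/3 - z^2/2


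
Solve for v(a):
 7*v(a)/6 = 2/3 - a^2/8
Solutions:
 v(a) = 4/7 - 3*a^2/28


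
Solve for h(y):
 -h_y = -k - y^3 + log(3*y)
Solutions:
 h(y) = C1 + k*y + y^4/4 - y*log(y) - y*log(3) + y


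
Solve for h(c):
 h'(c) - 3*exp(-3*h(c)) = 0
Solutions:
 h(c) = log(C1 + 9*c)/3
 h(c) = log((-3^(1/3) - 3^(5/6)*I)*(C1 + 3*c)^(1/3)/2)
 h(c) = log((-3^(1/3) + 3^(5/6)*I)*(C1 + 3*c)^(1/3)/2)


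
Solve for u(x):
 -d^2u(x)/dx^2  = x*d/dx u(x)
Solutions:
 u(x) = C1 + C2*erf(sqrt(2)*x/2)


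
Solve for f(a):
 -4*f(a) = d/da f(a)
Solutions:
 f(a) = C1*exp(-4*a)


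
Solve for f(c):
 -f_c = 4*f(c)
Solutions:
 f(c) = C1*exp(-4*c)


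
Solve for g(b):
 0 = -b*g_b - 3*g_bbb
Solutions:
 g(b) = C1 + Integral(C2*airyai(-3^(2/3)*b/3) + C3*airybi(-3^(2/3)*b/3), b)


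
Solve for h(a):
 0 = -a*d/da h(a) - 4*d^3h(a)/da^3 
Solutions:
 h(a) = C1 + Integral(C2*airyai(-2^(1/3)*a/2) + C3*airybi(-2^(1/3)*a/2), a)


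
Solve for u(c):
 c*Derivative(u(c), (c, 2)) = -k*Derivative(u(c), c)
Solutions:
 u(c) = C1 + c^(1 - re(k))*(C2*sin(log(c)*Abs(im(k))) + C3*cos(log(c)*im(k)))


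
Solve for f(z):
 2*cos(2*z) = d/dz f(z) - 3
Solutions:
 f(z) = C1 + 3*z + sin(2*z)


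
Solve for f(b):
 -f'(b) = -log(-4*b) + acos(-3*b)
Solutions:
 f(b) = C1 + b*log(-b) - b*acos(-3*b) - b + 2*b*log(2) - sqrt(1 - 9*b^2)/3


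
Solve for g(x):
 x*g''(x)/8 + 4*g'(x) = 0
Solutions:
 g(x) = C1 + C2/x^31


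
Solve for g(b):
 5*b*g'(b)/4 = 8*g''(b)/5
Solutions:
 g(b) = C1 + C2*erfi(5*b/8)


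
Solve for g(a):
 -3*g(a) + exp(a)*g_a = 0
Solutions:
 g(a) = C1*exp(-3*exp(-a))


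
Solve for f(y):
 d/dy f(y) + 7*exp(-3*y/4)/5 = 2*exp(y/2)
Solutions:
 f(y) = C1 + 4*exp(y/2) + 28*exp(-3*y/4)/15


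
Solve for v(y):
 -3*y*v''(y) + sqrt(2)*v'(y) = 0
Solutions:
 v(y) = C1 + C2*y^(sqrt(2)/3 + 1)


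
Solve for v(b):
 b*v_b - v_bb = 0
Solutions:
 v(b) = C1 + C2*erfi(sqrt(2)*b/2)


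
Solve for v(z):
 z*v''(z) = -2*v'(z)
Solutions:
 v(z) = C1 + C2/z


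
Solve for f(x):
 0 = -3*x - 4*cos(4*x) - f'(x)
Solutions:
 f(x) = C1 - 3*x^2/2 - sin(4*x)


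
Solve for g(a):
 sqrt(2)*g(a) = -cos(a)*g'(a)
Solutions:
 g(a) = C1*(sin(a) - 1)^(sqrt(2)/2)/(sin(a) + 1)^(sqrt(2)/2)


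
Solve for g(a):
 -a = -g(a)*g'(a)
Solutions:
 g(a) = -sqrt(C1 + a^2)
 g(a) = sqrt(C1 + a^2)


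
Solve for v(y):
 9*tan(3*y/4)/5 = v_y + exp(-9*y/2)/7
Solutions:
 v(y) = C1 + 6*log(tan(3*y/4)^2 + 1)/5 + 2*exp(-9*y/2)/63


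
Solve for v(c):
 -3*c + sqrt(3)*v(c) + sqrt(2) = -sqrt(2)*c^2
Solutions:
 v(c) = -sqrt(6)*c^2/3 + sqrt(3)*c - sqrt(6)/3


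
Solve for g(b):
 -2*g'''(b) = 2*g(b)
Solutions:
 g(b) = C3*exp(-b) + (C1*sin(sqrt(3)*b/2) + C2*cos(sqrt(3)*b/2))*exp(b/2)


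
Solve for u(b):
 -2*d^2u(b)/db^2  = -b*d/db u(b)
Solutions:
 u(b) = C1 + C2*erfi(b/2)


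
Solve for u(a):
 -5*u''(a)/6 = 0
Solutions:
 u(a) = C1 + C2*a


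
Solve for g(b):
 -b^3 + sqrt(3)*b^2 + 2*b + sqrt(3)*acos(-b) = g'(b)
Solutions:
 g(b) = C1 - b^4/4 + sqrt(3)*b^3/3 + b^2 + sqrt(3)*(b*acos(-b) + sqrt(1 - b^2))


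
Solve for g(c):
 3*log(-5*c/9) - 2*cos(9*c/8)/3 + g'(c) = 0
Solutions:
 g(c) = C1 - 3*c*log(-c) - 3*c*log(5) + 3*c + 6*c*log(3) + 16*sin(9*c/8)/27


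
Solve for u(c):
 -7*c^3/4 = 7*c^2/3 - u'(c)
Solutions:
 u(c) = C1 + 7*c^4/16 + 7*c^3/9


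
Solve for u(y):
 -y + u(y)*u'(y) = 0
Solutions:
 u(y) = -sqrt(C1 + y^2)
 u(y) = sqrt(C1 + y^2)


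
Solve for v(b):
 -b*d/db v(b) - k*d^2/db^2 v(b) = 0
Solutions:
 v(b) = C1 + C2*sqrt(k)*erf(sqrt(2)*b*sqrt(1/k)/2)


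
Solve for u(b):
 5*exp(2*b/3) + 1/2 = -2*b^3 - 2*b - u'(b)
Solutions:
 u(b) = C1 - b^4/2 - b^2 - b/2 - 15*exp(2*b/3)/2


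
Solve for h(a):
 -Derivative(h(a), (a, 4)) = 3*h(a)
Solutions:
 h(a) = (C1*sin(sqrt(2)*3^(1/4)*a/2) + C2*cos(sqrt(2)*3^(1/4)*a/2))*exp(-sqrt(2)*3^(1/4)*a/2) + (C3*sin(sqrt(2)*3^(1/4)*a/2) + C4*cos(sqrt(2)*3^(1/4)*a/2))*exp(sqrt(2)*3^(1/4)*a/2)


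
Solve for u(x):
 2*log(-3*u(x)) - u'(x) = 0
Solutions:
 -Integral(1/(log(-_y) + log(3)), (_y, u(x)))/2 = C1 - x


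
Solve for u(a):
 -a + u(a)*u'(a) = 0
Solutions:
 u(a) = -sqrt(C1 + a^2)
 u(a) = sqrt(C1 + a^2)


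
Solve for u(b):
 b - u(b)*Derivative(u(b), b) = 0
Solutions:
 u(b) = -sqrt(C1 + b^2)
 u(b) = sqrt(C1 + b^2)


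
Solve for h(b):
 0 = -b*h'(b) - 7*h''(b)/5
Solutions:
 h(b) = C1 + C2*erf(sqrt(70)*b/14)


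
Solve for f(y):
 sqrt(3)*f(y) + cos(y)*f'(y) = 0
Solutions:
 f(y) = C1*(sin(y) - 1)^(sqrt(3)/2)/(sin(y) + 1)^(sqrt(3)/2)


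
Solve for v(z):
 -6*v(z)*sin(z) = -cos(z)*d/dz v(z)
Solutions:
 v(z) = C1/cos(z)^6


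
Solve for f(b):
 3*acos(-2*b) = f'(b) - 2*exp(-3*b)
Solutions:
 f(b) = C1 + 3*b*acos(-2*b) + 3*sqrt(1 - 4*b^2)/2 - 2*exp(-3*b)/3


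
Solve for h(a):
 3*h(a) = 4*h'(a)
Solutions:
 h(a) = C1*exp(3*a/4)


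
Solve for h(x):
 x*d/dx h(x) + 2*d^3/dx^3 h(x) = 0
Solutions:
 h(x) = C1 + Integral(C2*airyai(-2^(2/3)*x/2) + C3*airybi(-2^(2/3)*x/2), x)


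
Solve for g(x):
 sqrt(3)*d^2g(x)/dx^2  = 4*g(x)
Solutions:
 g(x) = C1*exp(-2*3^(3/4)*x/3) + C2*exp(2*3^(3/4)*x/3)


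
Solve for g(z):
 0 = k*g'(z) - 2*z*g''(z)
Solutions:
 g(z) = C1 + z^(re(k)/2 + 1)*(C2*sin(log(z)*Abs(im(k))/2) + C3*cos(log(z)*im(k)/2))


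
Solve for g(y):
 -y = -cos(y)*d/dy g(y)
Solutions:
 g(y) = C1 + Integral(y/cos(y), y)


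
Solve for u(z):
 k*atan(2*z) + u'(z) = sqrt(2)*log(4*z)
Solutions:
 u(z) = C1 - k*(z*atan(2*z) - log(4*z^2 + 1)/4) + sqrt(2)*z*(log(z) - 1) + 2*sqrt(2)*z*log(2)


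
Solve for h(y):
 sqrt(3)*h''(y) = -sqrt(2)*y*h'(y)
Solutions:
 h(y) = C1 + C2*erf(6^(3/4)*y/6)


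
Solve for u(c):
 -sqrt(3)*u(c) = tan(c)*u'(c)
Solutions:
 u(c) = C1/sin(c)^(sqrt(3))


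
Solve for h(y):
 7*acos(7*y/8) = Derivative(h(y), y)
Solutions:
 h(y) = C1 + 7*y*acos(7*y/8) - sqrt(64 - 49*y^2)


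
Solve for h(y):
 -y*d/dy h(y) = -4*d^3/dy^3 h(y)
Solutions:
 h(y) = C1 + Integral(C2*airyai(2^(1/3)*y/2) + C3*airybi(2^(1/3)*y/2), y)


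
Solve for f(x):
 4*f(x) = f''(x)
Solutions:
 f(x) = C1*exp(-2*x) + C2*exp(2*x)


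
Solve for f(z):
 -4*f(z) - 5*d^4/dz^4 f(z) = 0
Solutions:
 f(z) = (C1*sin(5^(3/4)*z/5) + C2*cos(5^(3/4)*z/5))*exp(-5^(3/4)*z/5) + (C3*sin(5^(3/4)*z/5) + C4*cos(5^(3/4)*z/5))*exp(5^(3/4)*z/5)


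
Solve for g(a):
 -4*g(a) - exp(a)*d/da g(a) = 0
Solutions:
 g(a) = C1*exp(4*exp(-a))


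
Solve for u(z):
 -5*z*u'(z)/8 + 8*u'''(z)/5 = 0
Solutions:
 u(z) = C1 + Integral(C2*airyai(5^(2/3)*z/4) + C3*airybi(5^(2/3)*z/4), z)


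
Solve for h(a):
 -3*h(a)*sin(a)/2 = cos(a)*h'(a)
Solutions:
 h(a) = C1*cos(a)^(3/2)


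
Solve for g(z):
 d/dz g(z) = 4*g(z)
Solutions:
 g(z) = C1*exp(4*z)


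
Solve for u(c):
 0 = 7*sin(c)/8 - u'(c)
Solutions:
 u(c) = C1 - 7*cos(c)/8


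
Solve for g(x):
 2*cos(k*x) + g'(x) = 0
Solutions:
 g(x) = C1 - 2*sin(k*x)/k


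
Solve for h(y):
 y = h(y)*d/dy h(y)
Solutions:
 h(y) = -sqrt(C1 + y^2)
 h(y) = sqrt(C1 + y^2)


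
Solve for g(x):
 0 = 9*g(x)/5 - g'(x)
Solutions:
 g(x) = C1*exp(9*x/5)


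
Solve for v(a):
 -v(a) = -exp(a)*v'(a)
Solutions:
 v(a) = C1*exp(-exp(-a))


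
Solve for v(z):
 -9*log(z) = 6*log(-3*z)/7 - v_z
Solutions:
 v(z) = C1 + 69*z*log(z)/7 + 3*z*(-23 + 2*log(3) + 2*I*pi)/7


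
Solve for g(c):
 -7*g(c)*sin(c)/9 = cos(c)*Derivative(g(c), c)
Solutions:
 g(c) = C1*cos(c)^(7/9)


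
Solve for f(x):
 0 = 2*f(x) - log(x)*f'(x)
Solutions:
 f(x) = C1*exp(2*li(x))


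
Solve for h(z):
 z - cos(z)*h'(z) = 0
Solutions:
 h(z) = C1 + Integral(z/cos(z), z)


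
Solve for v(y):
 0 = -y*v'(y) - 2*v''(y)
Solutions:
 v(y) = C1 + C2*erf(y/2)


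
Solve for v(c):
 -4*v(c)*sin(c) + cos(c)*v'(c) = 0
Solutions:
 v(c) = C1/cos(c)^4


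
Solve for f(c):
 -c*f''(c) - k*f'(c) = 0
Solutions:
 f(c) = C1 + c^(1 - re(k))*(C2*sin(log(c)*Abs(im(k))) + C3*cos(log(c)*im(k)))


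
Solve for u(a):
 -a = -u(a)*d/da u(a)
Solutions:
 u(a) = -sqrt(C1 + a^2)
 u(a) = sqrt(C1 + a^2)


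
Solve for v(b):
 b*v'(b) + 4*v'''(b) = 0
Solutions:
 v(b) = C1 + Integral(C2*airyai(-2^(1/3)*b/2) + C3*airybi(-2^(1/3)*b/2), b)


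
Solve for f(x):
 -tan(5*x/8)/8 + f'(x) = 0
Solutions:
 f(x) = C1 - log(cos(5*x/8))/5


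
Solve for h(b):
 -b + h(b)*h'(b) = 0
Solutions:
 h(b) = -sqrt(C1 + b^2)
 h(b) = sqrt(C1 + b^2)


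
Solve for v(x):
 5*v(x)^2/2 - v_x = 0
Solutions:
 v(x) = -2/(C1 + 5*x)


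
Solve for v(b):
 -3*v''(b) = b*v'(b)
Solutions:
 v(b) = C1 + C2*erf(sqrt(6)*b/6)


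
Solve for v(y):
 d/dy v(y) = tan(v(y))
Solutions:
 v(y) = pi - asin(C1*exp(y))
 v(y) = asin(C1*exp(y))


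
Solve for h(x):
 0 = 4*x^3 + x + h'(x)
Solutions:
 h(x) = C1 - x^4 - x^2/2


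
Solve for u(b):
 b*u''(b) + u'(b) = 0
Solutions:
 u(b) = C1 + C2*log(b)


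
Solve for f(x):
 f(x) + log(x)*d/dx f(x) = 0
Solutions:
 f(x) = C1*exp(-li(x))


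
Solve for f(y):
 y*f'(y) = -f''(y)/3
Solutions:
 f(y) = C1 + C2*erf(sqrt(6)*y/2)


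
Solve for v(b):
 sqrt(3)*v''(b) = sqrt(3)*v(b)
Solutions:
 v(b) = C1*exp(-b) + C2*exp(b)


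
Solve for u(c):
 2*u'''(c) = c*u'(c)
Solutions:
 u(c) = C1 + Integral(C2*airyai(2^(2/3)*c/2) + C3*airybi(2^(2/3)*c/2), c)


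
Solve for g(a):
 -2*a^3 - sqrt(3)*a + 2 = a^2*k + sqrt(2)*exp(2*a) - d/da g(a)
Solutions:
 g(a) = C1 + a^4/2 + a^3*k/3 + sqrt(3)*a^2/2 - 2*a + sqrt(2)*exp(2*a)/2


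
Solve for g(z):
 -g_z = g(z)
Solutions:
 g(z) = C1*exp(-z)


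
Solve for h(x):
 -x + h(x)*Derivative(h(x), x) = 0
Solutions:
 h(x) = -sqrt(C1 + x^2)
 h(x) = sqrt(C1 + x^2)


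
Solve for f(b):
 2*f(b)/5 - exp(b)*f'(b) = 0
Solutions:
 f(b) = C1*exp(-2*exp(-b)/5)


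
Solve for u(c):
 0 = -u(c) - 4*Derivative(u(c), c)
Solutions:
 u(c) = C1*exp(-c/4)


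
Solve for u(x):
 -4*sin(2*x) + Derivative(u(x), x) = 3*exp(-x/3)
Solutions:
 u(x) = C1 - 2*cos(2*x) - 9*exp(-x/3)


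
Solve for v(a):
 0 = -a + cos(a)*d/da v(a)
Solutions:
 v(a) = C1 + Integral(a/cos(a), a)


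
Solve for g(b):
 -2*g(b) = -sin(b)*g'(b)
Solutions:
 g(b) = C1*(cos(b) - 1)/(cos(b) + 1)


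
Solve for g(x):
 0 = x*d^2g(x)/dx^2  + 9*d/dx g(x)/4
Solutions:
 g(x) = C1 + C2/x^(5/4)


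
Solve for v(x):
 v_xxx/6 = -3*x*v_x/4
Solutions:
 v(x) = C1 + Integral(C2*airyai(-6^(2/3)*x/2) + C3*airybi(-6^(2/3)*x/2), x)


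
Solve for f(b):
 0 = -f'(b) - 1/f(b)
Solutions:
 f(b) = -sqrt(C1 - 2*b)
 f(b) = sqrt(C1 - 2*b)


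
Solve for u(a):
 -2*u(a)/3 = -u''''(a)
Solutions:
 u(a) = C1*exp(-2^(1/4)*3^(3/4)*a/3) + C2*exp(2^(1/4)*3^(3/4)*a/3) + C3*sin(2^(1/4)*3^(3/4)*a/3) + C4*cos(2^(1/4)*3^(3/4)*a/3)


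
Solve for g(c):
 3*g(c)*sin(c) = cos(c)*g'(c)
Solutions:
 g(c) = C1/cos(c)^3


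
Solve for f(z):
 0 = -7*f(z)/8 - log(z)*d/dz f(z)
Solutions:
 f(z) = C1*exp(-7*li(z)/8)


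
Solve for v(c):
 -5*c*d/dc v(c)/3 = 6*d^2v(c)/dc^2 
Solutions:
 v(c) = C1 + C2*erf(sqrt(5)*c/6)


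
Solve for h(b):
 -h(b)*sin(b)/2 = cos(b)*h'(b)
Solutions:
 h(b) = C1*sqrt(cos(b))


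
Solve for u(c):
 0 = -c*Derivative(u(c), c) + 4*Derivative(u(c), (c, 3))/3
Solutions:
 u(c) = C1 + Integral(C2*airyai(6^(1/3)*c/2) + C3*airybi(6^(1/3)*c/2), c)


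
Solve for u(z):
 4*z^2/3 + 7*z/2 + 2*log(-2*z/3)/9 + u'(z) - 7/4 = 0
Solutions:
 u(z) = C1 - 4*z^3/9 - 7*z^2/4 - 2*z*log(-z)/9 + z*(-8*log(2) + 8*log(3) + 71)/36


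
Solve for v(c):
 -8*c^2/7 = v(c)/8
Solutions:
 v(c) = -64*c^2/7


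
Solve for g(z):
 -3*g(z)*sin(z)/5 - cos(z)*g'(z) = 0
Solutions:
 g(z) = C1*cos(z)^(3/5)


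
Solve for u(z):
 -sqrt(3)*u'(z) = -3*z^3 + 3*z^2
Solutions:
 u(z) = C1 + sqrt(3)*z^4/4 - sqrt(3)*z^3/3


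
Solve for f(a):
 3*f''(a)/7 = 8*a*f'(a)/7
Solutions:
 f(a) = C1 + C2*erfi(2*sqrt(3)*a/3)


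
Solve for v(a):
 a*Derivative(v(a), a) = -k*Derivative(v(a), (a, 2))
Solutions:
 v(a) = C1 + C2*sqrt(k)*erf(sqrt(2)*a*sqrt(1/k)/2)


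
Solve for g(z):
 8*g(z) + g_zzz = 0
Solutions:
 g(z) = C3*exp(-2*z) + (C1*sin(sqrt(3)*z) + C2*cos(sqrt(3)*z))*exp(z)


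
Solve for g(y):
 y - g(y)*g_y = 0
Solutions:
 g(y) = -sqrt(C1 + y^2)
 g(y) = sqrt(C1 + y^2)


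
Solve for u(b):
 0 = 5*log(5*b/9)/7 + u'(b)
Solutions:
 u(b) = C1 - 5*b*log(b)/7 - 5*b*log(5)/7 + 5*b/7 + 10*b*log(3)/7


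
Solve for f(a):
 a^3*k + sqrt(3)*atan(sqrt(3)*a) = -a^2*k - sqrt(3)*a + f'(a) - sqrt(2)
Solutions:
 f(a) = C1 + a^4*k/4 + a^3*k/3 + sqrt(3)*a^2/2 + sqrt(2)*a + sqrt(3)*(a*atan(sqrt(3)*a) - sqrt(3)*log(3*a^2 + 1)/6)


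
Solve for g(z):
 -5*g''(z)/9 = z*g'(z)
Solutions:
 g(z) = C1 + C2*erf(3*sqrt(10)*z/10)


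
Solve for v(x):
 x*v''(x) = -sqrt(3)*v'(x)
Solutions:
 v(x) = C1 + C2*x^(1 - sqrt(3))


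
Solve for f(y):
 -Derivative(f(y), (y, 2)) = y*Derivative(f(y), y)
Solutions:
 f(y) = C1 + C2*erf(sqrt(2)*y/2)


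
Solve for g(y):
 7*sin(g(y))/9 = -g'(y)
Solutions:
 7*y/9 + log(cos(g(y)) - 1)/2 - log(cos(g(y)) + 1)/2 = C1


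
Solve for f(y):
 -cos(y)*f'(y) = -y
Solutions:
 f(y) = C1 + Integral(y/cos(y), y)


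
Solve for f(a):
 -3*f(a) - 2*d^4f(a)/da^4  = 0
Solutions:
 f(a) = (C1*sin(6^(1/4)*a/2) + C2*cos(6^(1/4)*a/2))*exp(-6^(1/4)*a/2) + (C3*sin(6^(1/4)*a/2) + C4*cos(6^(1/4)*a/2))*exp(6^(1/4)*a/2)


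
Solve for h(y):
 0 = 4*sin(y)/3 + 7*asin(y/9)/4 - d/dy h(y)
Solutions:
 h(y) = C1 + 7*y*asin(y/9)/4 + 7*sqrt(81 - y^2)/4 - 4*cos(y)/3


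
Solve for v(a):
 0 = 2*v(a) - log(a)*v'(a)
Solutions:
 v(a) = C1*exp(2*li(a))


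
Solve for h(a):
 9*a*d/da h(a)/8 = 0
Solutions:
 h(a) = C1


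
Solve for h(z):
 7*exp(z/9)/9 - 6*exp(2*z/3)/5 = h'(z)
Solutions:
 h(z) = C1 + 7*exp(z/9) - 9*exp(2*z/3)/5


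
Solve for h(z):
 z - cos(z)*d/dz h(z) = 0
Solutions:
 h(z) = C1 + Integral(z/cos(z), z)


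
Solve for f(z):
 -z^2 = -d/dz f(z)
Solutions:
 f(z) = C1 + z^3/3


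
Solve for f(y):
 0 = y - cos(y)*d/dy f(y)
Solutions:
 f(y) = C1 + Integral(y/cos(y), y)


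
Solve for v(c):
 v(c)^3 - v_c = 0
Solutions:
 v(c) = -sqrt(2)*sqrt(-1/(C1 + c))/2
 v(c) = sqrt(2)*sqrt(-1/(C1 + c))/2


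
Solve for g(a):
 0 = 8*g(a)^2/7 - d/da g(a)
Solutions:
 g(a) = -7/(C1 + 8*a)


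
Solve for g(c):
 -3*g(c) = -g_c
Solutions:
 g(c) = C1*exp(3*c)


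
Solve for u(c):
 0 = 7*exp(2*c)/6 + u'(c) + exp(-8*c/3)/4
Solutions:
 u(c) = C1 - 7*exp(2*c)/12 + 3*exp(-8*c/3)/32


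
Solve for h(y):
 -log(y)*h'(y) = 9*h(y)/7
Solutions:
 h(y) = C1*exp(-9*li(y)/7)


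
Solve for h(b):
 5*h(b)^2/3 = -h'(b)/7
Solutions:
 h(b) = 3/(C1 + 35*b)


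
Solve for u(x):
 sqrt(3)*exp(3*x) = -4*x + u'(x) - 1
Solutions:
 u(x) = C1 + 2*x^2 + x + sqrt(3)*exp(3*x)/3


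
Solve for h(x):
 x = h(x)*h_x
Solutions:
 h(x) = -sqrt(C1 + x^2)
 h(x) = sqrt(C1 + x^2)


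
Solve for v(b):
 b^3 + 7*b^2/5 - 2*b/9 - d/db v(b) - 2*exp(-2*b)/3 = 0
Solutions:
 v(b) = C1 + b^4/4 + 7*b^3/15 - b^2/9 + exp(-2*b)/3


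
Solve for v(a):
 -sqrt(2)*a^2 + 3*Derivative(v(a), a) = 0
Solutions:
 v(a) = C1 + sqrt(2)*a^3/9


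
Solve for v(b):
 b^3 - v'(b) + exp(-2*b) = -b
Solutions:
 v(b) = C1 + b^4/4 + b^2/2 - exp(-2*b)/2


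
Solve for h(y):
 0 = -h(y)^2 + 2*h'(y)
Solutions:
 h(y) = -2/(C1 + y)


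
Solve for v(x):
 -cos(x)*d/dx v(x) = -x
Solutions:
 v(x) = C1 + Integral(x/cos(x), x)


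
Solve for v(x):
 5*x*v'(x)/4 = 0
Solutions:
 v(x) = C1


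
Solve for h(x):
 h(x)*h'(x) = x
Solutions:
 h(x) = -sqrt(C1 + x^2)
 h(x) = sqrt(C1 + x^2)


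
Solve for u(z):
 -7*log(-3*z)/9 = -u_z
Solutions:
 u(z) = C1 + 7*z*log(-z)/9 + 7*z*(-1 + log(3))/9


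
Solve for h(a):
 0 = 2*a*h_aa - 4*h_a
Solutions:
 h(a) = C1 + C2*a^3


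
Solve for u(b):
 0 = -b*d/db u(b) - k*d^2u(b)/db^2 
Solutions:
 u(b) = C1 + C2*sqrt(k)*erf(sqrt(2)*b*sqrt(1/k)/2)


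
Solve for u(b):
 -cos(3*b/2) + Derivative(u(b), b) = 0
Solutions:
 u(b) = C1 + 2*sin(3*b/2)/3


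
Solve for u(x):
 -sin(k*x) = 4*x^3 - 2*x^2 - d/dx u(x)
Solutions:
 u(x) = C1 + x^4 - 2*x^3/3 - cos(k*x)/k


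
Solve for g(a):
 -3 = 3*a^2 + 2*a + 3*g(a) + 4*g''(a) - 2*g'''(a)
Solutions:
 g(a) = C1*exp(a*(-2^(1/3)*(9*sqrt(145) + 113)^(1/3) - 8*2^(2/3)/(9*sqrt(145) + 113)^(1/3) + 8)/12)*sin(2^(1/3)*sqrt(3)*a*(-(9*sqrt(145) + 113)^(1/3) + 8*2^(1/3)/(9*sqrt(145) + 113)^(1/3))/12) + C2*exp(a*(-2^(1/3)*(9*sqrt(145) + 113)^(1/3) - 8*2^(2/3)/(9*sqrt(145) + 113)^(1/3) + 8)/12)*cos(2^(1/3)*sqrt(3)*a*(-(9*sqrt(145) + 113)^(1/3) + 8*2^(1/3)/(9*sqrt(145) + 113)^(1/3))/12) + C3*exp(a*(8*2^(2/3)/(9*sqrt(145) + 113)^(1/3) + 4 + 2^(1/3)*(9*sqrt(145) + 113)^(1/3))/6) - a^2 - 2*a/3 + 5/3


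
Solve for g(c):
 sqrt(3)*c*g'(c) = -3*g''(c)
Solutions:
 g(c) = C1 + C2*erf(sqrt(2)*3^(3/4)*c/6)
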